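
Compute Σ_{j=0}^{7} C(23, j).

1 + 23 + 253 + 1771 + 8855 + 33649 + 100947 + 245157 = 390656.

390656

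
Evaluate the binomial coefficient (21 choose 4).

5985

C(21,4) = (21·20·19·18) / 4! = 143640 / 24 = 5985.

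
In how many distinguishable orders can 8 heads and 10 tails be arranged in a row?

43758

Choose positions for the heads: C(18,8) = 43758.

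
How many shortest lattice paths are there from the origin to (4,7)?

Each path is a sequence of 11 steps with 4 rights: C(11,4) = 330.

330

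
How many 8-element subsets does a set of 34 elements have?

C(34,8) = (34·33·32·31·30·29·28·27) / 8! = 732058145280 / 40320 = 18156204.

18156204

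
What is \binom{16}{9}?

C(16,9) = C(16,7) by symmetry.
C(16,7) = (16·15·14·13·12·11·10) / 7! = 57657600 / 5040 = 11440.

11440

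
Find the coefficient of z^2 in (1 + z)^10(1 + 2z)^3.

117

Coefficient of z^2 = Σ_{j} C(10,j)·1^j·C(3,2-j)·2^(2-j) for j from 0 to 2.
= 12 + 60 + 45 = 117.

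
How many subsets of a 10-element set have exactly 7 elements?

Choose the 7 positions: C(10,7) = 120.

120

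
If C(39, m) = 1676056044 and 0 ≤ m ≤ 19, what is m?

C(39,m) increases on 0 ≤ m ≤ 19. C(39,10) = 635745396 and C(39,11) = 1676056044, so m = 11.

11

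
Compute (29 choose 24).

118755

C(29,24) = C(29,5) by symmetry.
C(29,5) = (29·28·27·26·25) / 5! = 14250600 / 120 = 118755.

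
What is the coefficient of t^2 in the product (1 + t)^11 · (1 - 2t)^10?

Coefficient of t^2 = Σ_{j} C(11,j)·1^j·C(10,2-j)·(-2)^(2-j) for j from 0 to 2.
= 180 + (-220) + 55 = 15.

15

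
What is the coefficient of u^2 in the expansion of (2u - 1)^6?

60

The general term is C(6,j)·(2u)^j·(-1)^(6-j); the u^2 term has j = 2.
C(6,2) = 15.
Coefficient = C(6,2) · 2^2 = 15 · 4 = 60.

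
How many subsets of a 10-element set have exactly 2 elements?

45

Choose the 2 positions: C(10,2) = 45.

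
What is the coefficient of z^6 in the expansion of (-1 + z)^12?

924

The general term is C(12,j)·(-1)^j·(z)^(12-j); the z^6 term has j = 6.
C(12,6) = 924.
Coefficient = C(12,6) = 924.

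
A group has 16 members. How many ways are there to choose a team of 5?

4368

This is C(16,5) = 4368.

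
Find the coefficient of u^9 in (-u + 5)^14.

-6256250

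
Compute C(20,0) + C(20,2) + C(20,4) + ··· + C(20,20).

524288

Half of (1+1)^20 + (1−1)^20 gives the even-index sum: 2^19 = 524288.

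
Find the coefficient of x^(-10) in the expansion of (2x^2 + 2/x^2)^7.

896

General term: C(7,j)·(2x^2)^j·(2/x^2)^(7-j), with x-exponent 2j − 2(7−j) = 4j − 14.
Set 4j − 14 = -10: j = 1.
C(7,1) = 7; 2^1 = 2; 2^6 = 64.
Coefficient = 7 · 2 · 64 = 896.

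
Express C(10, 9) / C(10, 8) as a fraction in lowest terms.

2/9

C(n,k+1)/C(n,k) = (n−k)/(k+1) = (10−8)/(8+1) = 2/9.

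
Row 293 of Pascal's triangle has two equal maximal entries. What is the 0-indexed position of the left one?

For odd n = 293, C(293,r) peaks at r = (n−1)/2 and (n+1)/2; the lower is 146.

146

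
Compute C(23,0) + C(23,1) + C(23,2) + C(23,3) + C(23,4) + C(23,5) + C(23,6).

1 + 23 + 253 + 1771 + 8855 + 33649 + 100947 = 145499.

145499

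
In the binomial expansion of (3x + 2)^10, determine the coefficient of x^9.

393660

The general term is C(10,j)·(3x)^j·(2)^(10-j); the x^9 term has j = 9.
C(10,9) = 10.
Coefficient = C(10,9) · 3^9 · 2^1 = 10 · 19683 · 2 = 393660.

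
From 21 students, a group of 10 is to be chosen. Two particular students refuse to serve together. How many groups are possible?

All 10-subsets: C(21,10) = 352716. Those containing both fixed elements: C(19,8) = 75582.
352716 − 75582 = 277134.

277134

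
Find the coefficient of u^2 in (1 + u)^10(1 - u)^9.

-9

Coefficient of u^2 = Σ_{j} C(10,j)·1^j·C(9,2-j)·(-1)^(2-j) for j from 0 to 2.
= 36 + (-90) + 45 = -9.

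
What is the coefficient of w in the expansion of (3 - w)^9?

-59049

The general term is C(9,j)·(3)^j·(-w)^(9-j); the w^1 term has j = 8.
C(9,8) = 9.
Coefficient = C(9,8) · 3^8 · (-1)^1 = 9 · 6561 · (-1) = -59049.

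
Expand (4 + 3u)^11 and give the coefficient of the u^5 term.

459841536

The general term is C(11,j)·(4)^j·(3u)^(11-j); the u^5 term has j = 6.
C(11,6) = 462.
Coefficient = C(11,6) · 4^6 · 3^5 = 462 · 4096 · 243 = 459841536.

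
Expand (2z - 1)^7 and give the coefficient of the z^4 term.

The general term is C(7,j)·(2z)^j·(-1)^(7-j); the z^4 term has j = 4.
C(7,4) = 35.
Coefficient = C(7,4) · 2^4 · (-1)^3 = 35 · 16 · (-1) = -560.

-560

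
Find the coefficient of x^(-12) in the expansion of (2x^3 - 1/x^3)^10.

General term: C(10,j)·(2x^3)^j·(-1/x^3)^(10-j), with x-exponent 3j − 3(10−j) = 6j − 30.
Set 6j − 30 = -12: j = 3.
C(10,3) = 120; 2^3 = 8; (-1)^7 = -1.
Coefficient = 120 · 8 · (-1) = -960.

-960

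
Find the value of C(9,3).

84

C(9,3) = (9·8·7) / 3! = 504 / 6 = 84.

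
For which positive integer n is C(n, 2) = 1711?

59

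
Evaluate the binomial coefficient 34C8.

18156204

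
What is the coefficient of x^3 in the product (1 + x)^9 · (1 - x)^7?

-14

Coefficient of x^3 = Σ_{j} C(9,j)·1^j·C(7,3-j)·(-1)^(3-j) for j from 0 to 3.
= (-35) + 189 + (-252) + 84 = -14.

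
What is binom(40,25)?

C(40,25) = C(40,15) by symmetry.
C(40,15) = (40·39·38·37·36·35·34·33·32·31·30·29·28·27·26) / 15! = 52601652673686724608000 / 1307674368000 = 40225345056.

40225345056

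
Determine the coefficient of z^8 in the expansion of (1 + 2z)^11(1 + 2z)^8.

19348992

Coefficient of z^8 = Σ_{j} C(11,j)·2^j·C(8,8-j)·2^(8-j) for j from 0 to 8.
= 256 + 22528 + 394240 + 2365440 + 5913600 + 6623232 + 3311616 + 675840 + 42240 = 19348992.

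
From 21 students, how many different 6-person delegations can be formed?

54264

This is C(21,6) = 54264.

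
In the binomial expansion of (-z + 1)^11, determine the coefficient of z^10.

The general term is C(11,j)·(-z)^j·(1)^(11-j); the z^10 term has j = 10.
C(11,10) = 11.
Coefficient = C(11,10) = 11.

11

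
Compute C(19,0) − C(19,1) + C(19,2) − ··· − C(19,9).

-48620

The partial alternating sum Σ_{k=0}^{9} (−1)^k C(19,k) = (−1)^9 C(18,9) = -48620.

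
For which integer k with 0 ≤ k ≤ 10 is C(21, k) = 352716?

10

C(21,k) increases on 0 ≤ k ≤ 10. C(21,9) = 293930 and C(21,10) = 352716, so k = 10.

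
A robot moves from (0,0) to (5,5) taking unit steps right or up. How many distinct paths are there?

Each path is a sequence of 10 steps with 5 rights: C(10,5) = 252.

252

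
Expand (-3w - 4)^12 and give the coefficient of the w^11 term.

8503056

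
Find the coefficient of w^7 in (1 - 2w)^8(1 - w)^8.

-166344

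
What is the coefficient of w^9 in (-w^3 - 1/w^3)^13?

-1287

General term: C(13,j)·(-w^3)^j·(-1/w^3)^(13-j), with w-exponent 3j − 3(13−j) = 6j − 39.
Set 6j − 39 = 9: j = 8.
C(13,8) = 1287; (-1)^8 = 1; (-1)^5 = -1.
Coefficient = 1287 · 1 · (-1) = -1287.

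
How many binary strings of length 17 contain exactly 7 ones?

19448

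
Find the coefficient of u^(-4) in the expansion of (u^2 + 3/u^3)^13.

General term: C(13,j)·(u^2)^j·(3/u^3)^(13-j), with u-exponent 2j − 3(13−j) = 5j − 39.
Set 5j − 39 = -4: j = 7.
C(13,7) = 1716; 1^7 = 1; 3^6 = 729.
Coefficient = 1716 · 1 · 729 = 1250964.

1250964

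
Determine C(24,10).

1961256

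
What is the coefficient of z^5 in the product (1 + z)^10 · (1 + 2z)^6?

Coefficient of z^5 = Σ_{j} C(10,j)·1^j·C(6,5-j)·2^(5-j) for j from 0 to 5.
= 192 + 2400 + 7200 + 7200 + 2520 + 252 = 19764.

19764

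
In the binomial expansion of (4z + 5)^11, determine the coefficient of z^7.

The general term is C(11,j)·(4z)^j·(5)^(11-j); the z^7 term has j = 7.
C(11,7) = 330.
Coefficient = C(11,7) · 4^7 · 5^4 = 330 · 16384 · 625 = 3379200000.

3379200000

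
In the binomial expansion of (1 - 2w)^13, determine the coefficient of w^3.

-2288

The general term is C(13,j)·(1)^j·(-2w)^(13-j); the w^3 term has j = 10.
C(13,10) = 286.
Coefficient = C(13,10) · (-2)^3 = 286 · (-8) = -2288.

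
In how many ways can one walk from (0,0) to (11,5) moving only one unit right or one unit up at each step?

Each path is a sequence of 16 steps with 11 rights: C(16,11) = 4368.

4368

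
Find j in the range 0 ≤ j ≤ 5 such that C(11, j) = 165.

3

C(11,j) increases on 0 ≤ j ≤ 5. C(11,2) = 55 and C(11,3) = 165, so j = 3.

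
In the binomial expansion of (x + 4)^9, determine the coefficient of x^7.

576

The general term is C(9,j)·(x)^j·(4)^(9-j); the x^7 term has j = 7.
C(9,7) = 36.
Coefficient = C(9,7) · 4^2 = 36 · 16 = 576.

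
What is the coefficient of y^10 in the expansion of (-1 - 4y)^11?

The general term is C(11,j)·(-1)^j·(-4y)^(11-j); the y^10 term has j = 1.
C(11,1) = 11.
Coefficient = C(11,1) · (-1)^1 · (-4)^10 = 11 · (-1) · 1048576 = -11534336.

-11534336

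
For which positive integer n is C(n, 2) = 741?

n(n−1)/2 = 741 ⇒ n(n−1) = 1482. Since 39·38 = 1482, n = 39.

39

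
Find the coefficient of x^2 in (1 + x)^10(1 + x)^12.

Coefficient of x^2 = Σ_{j} C(10,j)·C(12,2-j) for j from 0 to 2.
= 66 + 120 + 45 = 231.

231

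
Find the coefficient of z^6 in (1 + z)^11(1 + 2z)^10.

Coefficient of z^6 = Σ_{j} C(11,j)·1^j·C(10,6-j)·2^(6-j) for j from 0 to 6.
= 13440 + 88704 + 184800 + 158400 + 59400 + 9240 + 462 = 514446.

514446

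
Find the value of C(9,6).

C(9,6) = C(9,3) by symmetry.
C(9,3) = (9·8·7) / 3! = 504 / 6 = 84.

84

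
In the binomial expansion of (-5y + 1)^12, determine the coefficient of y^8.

193359375

The general term is C(12,j)·(-5y)^j·(1)^(12-j); the y^8 term has j = 8.
C(12,8) = 495.
Coefficient = C(12,8) · (-5)^8 = 495 · 390625 = 193359375.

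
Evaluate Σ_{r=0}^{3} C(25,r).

1 + 25 + 300 + 2300 = 2626.

2626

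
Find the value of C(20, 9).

167960

C(20,9) = (20·19·18·17·16·15·14·13·12) / 9! = 60949324800 / 362880 = 167960.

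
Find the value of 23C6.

100947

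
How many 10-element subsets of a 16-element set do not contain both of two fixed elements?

5005

All 10-subsets: C(16,10) = 8008. Those containing both fixed elements: C(14,8) = 3003.
8008 − 3003 = 5005.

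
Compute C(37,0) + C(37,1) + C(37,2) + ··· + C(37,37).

137438953472

The entries of row 37 sum to 2^37 = 137438953472.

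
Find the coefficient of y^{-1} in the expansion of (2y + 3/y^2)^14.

249080832

General term: C(14,j)·(2y)^j·(3/y^2)^(14-j), with y-exponent 1j − 2(14−j) = 3j − 28.
Set 3j − 28 = -1: j = 9.
C(14,9) = 2002; 2^9 = 512; 3^5 = 243.
Coefficient = 2002 · 512 · 243 = 249080832.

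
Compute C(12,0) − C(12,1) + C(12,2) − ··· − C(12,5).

The partial alternating sum Σ_{k=0}^{5} (−1)^k C(12,k) = (−1)^5 C(11,5) = -462.

-462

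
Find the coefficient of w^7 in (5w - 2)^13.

The general term is C(13,j)·(5w)^j·(-2)^(13-j); the w^7 term has j = 7.
C(13,7) = 1716.
Coefficient = C(13,7) · 5^7 · (-2)^6 = 1716 · 78125 · 64 = 8580000000.

8580000000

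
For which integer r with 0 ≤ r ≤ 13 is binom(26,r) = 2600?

3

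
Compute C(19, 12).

50388

C(19,12) = C(19,7) by symmetry.
C(19,7) = (19·18·17·16·15·14·13) / 7! = 253955520 / 5040 = 50388.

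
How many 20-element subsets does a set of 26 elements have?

C(26,20) = C(26,6) by symmetry.
C(26,6) = (26·25·24·23·22·21) / 6! = 165765600 / 720 = 230230.

230230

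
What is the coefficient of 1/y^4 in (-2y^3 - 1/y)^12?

General term: C(12,j)·(-2y^3)^j·(-1/y)^(12-j), with y-exponent 3j − 1(12−j) = 4j − 12.
Set 4j − 12 = -4: j = 2.
C(12,2) = 66; (-2)^2 = 4; (-1)^10 = 1.
Coefficient = 66 · 4 · 1 = 264.

264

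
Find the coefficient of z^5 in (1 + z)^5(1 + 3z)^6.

14374

Coefficient of z^5 = Σ_{j} C(5,j)·1^j·C(6,5-j)·3^(5-j) for j from 0 to 5.
= 1458 + 6075 + 5400 + 1350 + 90 + 1 = 14374.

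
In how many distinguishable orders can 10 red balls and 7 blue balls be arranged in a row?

Choose positions for the red balls: C(17,10) = 19448.

19448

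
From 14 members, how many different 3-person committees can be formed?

This is C(14,3) = 364.

364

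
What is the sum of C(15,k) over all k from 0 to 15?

32768

The entries of row 15 sum to 2^15 = 32768.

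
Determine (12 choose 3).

220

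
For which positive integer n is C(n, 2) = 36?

n(n−1)/2 = 36 ⇒ n(n−1) = 72. Since 9·8 = 72, n = 9.

9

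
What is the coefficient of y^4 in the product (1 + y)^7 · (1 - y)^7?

21

Coefficient of y^4 = Σ_{j} C(7,j)·1^j·C(7,4-j)·(-1)^(4-j) for j from 0 to 4.
= 35 + (-245) + 441 + (-245) + 35 = 21.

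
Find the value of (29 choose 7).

C(29,7) = (29·28·27·26·25·24·23) / 7! = 7866331200 / 5040 = 1560780.

1560780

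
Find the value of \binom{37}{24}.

3562467300

C(37,24) = C(37,13) by symmetry.
C(37,13) = (37·36·35·34·33·32·31·30·29·28·27·26·25) / 13! = 22183557976419840000 / 6227020800 = 3562467300.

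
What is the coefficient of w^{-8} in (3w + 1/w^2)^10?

17010

General term: C(10,j)·(3w)^j·(1/w^2)^(10-j), with w-exponent 1j − 2(10−j) = 3j − 20.
Set 3j − 20 = -8: j = 4.
C(10,4) = 210; 3^4 = 81; 1^6 = 1.
Coefficient = 210 · 81 · 1 = 17010.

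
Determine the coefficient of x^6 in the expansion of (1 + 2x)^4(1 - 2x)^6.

128

Coefficient of x^6 = Σ_{j} C(4,j)·2^j·C(6,6-j)·(-2)^(6-j) for j from 0 to 4.
= 64 + (-1536) + 5760 + (-5120) + 960 = 128.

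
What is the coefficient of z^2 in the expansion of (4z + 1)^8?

448

The general term is C(8,j)·(4z)^j·(1)^(8-j); the z^2 term has j = 2.
C(8,2) = 28.
Coefficient = C(8,2) · 4^2 = 28 · 16 = 448.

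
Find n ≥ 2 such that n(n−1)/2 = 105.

n(n−1)/2 = 105 ⇒ n(n−1) = 210. Since 15·14 = 210, n = 15.

15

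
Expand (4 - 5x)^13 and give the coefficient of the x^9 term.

-357500000000

The general term is C(13,j)·(4)^j·(-5x)^(13-j); the x^9 term has j = 4.
C(13,4) = 715.
Coefficient = C(13,4) · 4^4 · (-5)^9 = 715 · 256 · (-1953125) = -357500000000.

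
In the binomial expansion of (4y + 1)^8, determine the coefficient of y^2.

The general term is C(8,j)·(4y)^j·(1)^(8-j); the y^2 term has j = 2.
C(8,2) = 28.
Coefficient = C(8,2) · 4^2 = 28 · 16 = 448.

448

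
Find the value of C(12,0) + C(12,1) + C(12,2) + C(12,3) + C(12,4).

794

1 + 12 + 66 + 220 + 495 = 794.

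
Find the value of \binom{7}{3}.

C(7,3) = (7·6·5) / 3! = 210 / 6 = 35.

35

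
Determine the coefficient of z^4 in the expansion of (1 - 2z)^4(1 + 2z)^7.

-96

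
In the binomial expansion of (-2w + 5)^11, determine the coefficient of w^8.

5280000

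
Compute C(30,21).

C(30,21) = C(30,9) by symmetry.
C(30,9) = (30·29·28·27·26·25·24·23·22) / 9! = 5191778592000 / 362880 = 14307150.

14307150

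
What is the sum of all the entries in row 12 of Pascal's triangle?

4096

Setting x = 1 in (1+x)^12 gives Σ C(12,i) = 2^12 = 4096.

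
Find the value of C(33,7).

4272048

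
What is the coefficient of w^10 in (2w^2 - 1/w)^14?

General term: C(14,j)·(2w^2)^j·(-1/w)^(14-j), with w-exponent 2j − 1(14−j) = 3j − 14.
Set 3j − 14 = 10: j = 8.
C(14,8) = 3003; 2^8 = 256; (-1)^6 = 1.
Coefficient = 3003 · 256 · 1 = 768768.

768768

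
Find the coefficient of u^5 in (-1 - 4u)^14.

The general term is C(14,j)·(-1)^j·(-4u)^(14-j); the u^5 term has j = 9.
C(14,9) = 2002.
Coefficient = C(14,9) · (-1)^9 · (-4)^5 = 2002 · (-1) · (-1024) = 2050048.

2050048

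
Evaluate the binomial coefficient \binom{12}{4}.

C(12,4) = (12·11·10·9) / 4! = 11880 / 24 = 495.

495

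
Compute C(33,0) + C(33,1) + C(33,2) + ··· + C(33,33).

8589934592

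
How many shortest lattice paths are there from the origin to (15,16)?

300540195

Each path is a sequence of 31 steps with 15 rights: C(31,15) = 300540195.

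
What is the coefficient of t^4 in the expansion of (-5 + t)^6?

The general term is C(6,j)·(-5)^j·(t)^(6-j); the t^4 term has j = 2.
C(6,2) = 15.
Coefficient = C(6,2) · (-5)^2 = 15 · 25 = 375.

375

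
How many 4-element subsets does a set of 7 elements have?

C(7,4) = C(7,3) by symmetry.
C(7,3) = (7·6·5) / 3! = 210 / 6 = 35.

35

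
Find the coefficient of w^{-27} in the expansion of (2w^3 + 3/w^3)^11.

1299078

General term: C(11,j)·(2w^3)^j·(3/w^3)^(11-j), with w-exponent 3j − 3(11−j) = 6j − 33.
Set 6j − 33 = -27: j = 1.
C(11,1) = 11; 2^1 = 2; 3^10 = 59049.
Coefficient = 11 · 2 · 59049 = 1299078.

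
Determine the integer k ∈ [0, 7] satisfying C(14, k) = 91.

2

C(14,k) increases on 0 ≤ k ≤ 7. C(14,1) = 14 and C(14,2) = 91, so k = 2.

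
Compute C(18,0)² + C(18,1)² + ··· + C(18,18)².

By Vandermonde's identity, Σ C(18,i)² = C(36,18) = 9075135300.

9075135300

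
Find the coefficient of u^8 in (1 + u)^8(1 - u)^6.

-5

Coefficient of u^8 = Σ_{j} C(8,j)·1^j·C(6,8-j)·(-1)^(8-j) for j from 2 to 8.
= 28 + (-336) + 1050 + (-1120) + 420 + (-48) + 1 = -5.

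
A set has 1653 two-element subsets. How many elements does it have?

n(n−1)/2 = 1653 ⇒ n(n−1) = 3306. Since 58·57 = 3306, n = 58.

58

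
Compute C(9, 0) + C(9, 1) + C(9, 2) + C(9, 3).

1 + 9 + 36 + 84 = 130.

130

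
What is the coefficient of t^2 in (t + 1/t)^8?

General term: C(8,j)·(t)^j·(1/t)^(8-j), with t-exponent 1j − 1(8−j) = 2j − 8.
Set 2j − 8 = 2: j = 5.
C(8,5) = 56; 1^5 = 1; 1^3 = 1.
Coefficient = 56 · 1 · 1 = 56.

56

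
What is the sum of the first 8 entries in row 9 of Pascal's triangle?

1 + 9 + 36 + 84 + 126 + 126 + 84 + 36 = 502.

502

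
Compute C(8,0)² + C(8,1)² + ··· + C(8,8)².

12870

Σ C(8,k)² is the coefficient of x^8 in (1+x)^8(1+x)^8 = (1+x)^16, i.e. C(16,8) = 12870.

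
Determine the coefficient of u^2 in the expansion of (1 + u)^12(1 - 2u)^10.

Coefficient of u^2 = Σ_{j} C(12,j)·1^j·C(10,2-j)·(-2)^(2-j) for j from 0 to 2.
= 180 + (-240) + 66 = 6.

6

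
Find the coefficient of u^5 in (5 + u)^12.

The general term is C(12,j)·(5)^j·(u)^(12-j); the u^5 term has j = 7.
C(12,7) = 792.
Coefficient = C(12,7) · 5^7 = 792 · 78125 = 61875000.

61875000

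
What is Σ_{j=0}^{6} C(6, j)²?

By Vandermonde's identity, Σ C(6,j)² = C(12,6) = 924.

924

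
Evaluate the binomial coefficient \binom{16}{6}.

8008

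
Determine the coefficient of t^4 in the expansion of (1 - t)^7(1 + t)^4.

-6

Coefficient of t^4 = Σ_{j} C(7,j)·(-1)^j·C(4,4-j)·1^(4-j) for j from 0 to 4.
= 1 + (-28) + 126 + (-140) + 35 = -6.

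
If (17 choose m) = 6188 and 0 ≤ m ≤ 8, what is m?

C(17,m) increases on 0 ≤ m ≤ 8. C(17,4) = 2380 and C(17,5) = 6188, so m = 5.

5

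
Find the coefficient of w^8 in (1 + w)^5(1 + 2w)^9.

130176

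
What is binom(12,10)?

66

C(12,10) = C(12,2) by symmetry.
C(12,2) = (12·11) / 2! = 132 / 2 = 66.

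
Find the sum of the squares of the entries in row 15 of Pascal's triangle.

155117520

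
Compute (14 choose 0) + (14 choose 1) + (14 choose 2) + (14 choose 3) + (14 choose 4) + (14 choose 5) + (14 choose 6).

6476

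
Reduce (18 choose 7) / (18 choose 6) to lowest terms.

C(n,k+1)/C(n,k) = (n−k)/(k+1) = (18−6)/(6+1) = 12/7.

12/7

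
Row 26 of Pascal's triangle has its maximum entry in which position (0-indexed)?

13

C(26,j) is maximized at j = 26/2 = 13.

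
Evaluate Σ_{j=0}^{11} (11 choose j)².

By Vandermonde's identity, Σ C(11,j)² = C(22,11) = 705432.

705432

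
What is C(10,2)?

45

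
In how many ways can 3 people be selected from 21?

This is C(21,3) = 1330.

1330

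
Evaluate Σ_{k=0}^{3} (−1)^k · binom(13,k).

The partial alternating sum Σ_{k=0}^{3} (−1)^k C(13,k) = (−1)^3 C(12,3) = -220.

-220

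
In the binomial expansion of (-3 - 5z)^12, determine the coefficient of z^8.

The general term is C(12,j)·(-3)^j·(-5z)^(12-j); the z^8 term has j = 4.
C(12,4) = 495.
Coefficient = C(12,4) · (-3)^4 · (-5)^8 = 495 · 81 · 390625 = 15662109375.

15662109375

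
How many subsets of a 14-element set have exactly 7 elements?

3432

Choose the 7 positions: C(14,7) = 3432.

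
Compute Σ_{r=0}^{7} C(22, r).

1 + 22 + 231 + 1540 + 7315 + 26334 + 74613 + 170544 = 280600.

280600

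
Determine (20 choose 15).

C(20,15) = C(20,5) by symmetry.
C(20,5) = (20·19·18·17·16) / 5! = 1860480 / 120 = 15504.

15504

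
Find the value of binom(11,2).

55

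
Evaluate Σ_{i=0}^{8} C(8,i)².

12870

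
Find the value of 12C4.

C(12,4) = (12·11·10·9) / 4! = 11880 / 24 = 495.

495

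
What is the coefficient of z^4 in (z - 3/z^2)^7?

General term: C(7,j)·(z)^j·(-3/z^2)^(7-j), with z-exponent 1j − 2(7−j) = 3j − 14.
Set 3j − 14 = 4: j = 6.
C(7,6) = 7; 1^6 = 1; (-3)^1 = -3.
Coefficient = 7 · 1 · (-3) = -21.

-21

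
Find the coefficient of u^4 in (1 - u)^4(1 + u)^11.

Coefficient of u^4 = Σ_{j} C(4,j)·(-1)^j·C(11,4-j)·1^(4-j) for j from 0 to 4.
= 330 + (-660) + 330 + (-44) + 1 = -43.

-43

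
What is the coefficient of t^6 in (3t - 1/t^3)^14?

48361131

General term: C(14,j)·(3t)^j·(-1/t^3)^(14-j), with t-exponent 1j − 3(14−j) = 4j − 42.
Set 4j − 42 = 6: j = 12.
C(14,12) = 91; 3^12 = 531441; (-1)^2 = 1.
Coefficient = 91 · 531441 · 1 = 48361131.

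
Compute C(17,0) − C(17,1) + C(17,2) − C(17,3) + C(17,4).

1820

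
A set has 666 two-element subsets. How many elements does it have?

37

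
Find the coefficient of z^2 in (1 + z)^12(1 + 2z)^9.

426

Coefficient of z^2 = Σ_{j} C(12,j)·1^j·C(9,2-j)·2^(2-j) for j from 0 to 2.
= 144 + 216 + 66 = 426.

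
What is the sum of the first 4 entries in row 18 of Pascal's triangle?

988

1 + 18 + 153 + 816 = 988.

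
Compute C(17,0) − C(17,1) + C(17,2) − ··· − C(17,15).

-16

The partial alternating sum Σ_{k=0}^{15} (−1)^k C(17,k) = (−1)^15 C(16,15) = -16.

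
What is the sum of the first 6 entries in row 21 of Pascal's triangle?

1 + 21 + 210 + 1330 + 5985 + 20349 = 27896.

27896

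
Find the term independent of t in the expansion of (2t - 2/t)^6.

General term: C(6,j)·(2t)^j·(-2/t)^(6-j), with t-exponent 1j − 1(6−j) = 2j − 6.
Set 2j − 6 = 0: j = 3.
C(6,3) = 20; 2^3 = 8; (-2)^3 = -8.
Coefficient = 20 · 8 · (-8) = -1280.

-1280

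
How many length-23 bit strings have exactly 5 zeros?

Choose the 5 positions: C(23,5) = 33649.

33649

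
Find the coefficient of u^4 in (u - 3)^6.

135

The general term is C(6,j)·(u)^j·(-3)^(6-j); the u^4 term has j = 4.
C(6,4) = 15.
Coefficient = C(6,4) · (-3)^2 = 15 · 9 = 135.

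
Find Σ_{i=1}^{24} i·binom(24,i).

201326592

Since i·C(24,i) = 24·C(23,i−1), the sum is 24·2^23 = 24·8388608 = 201326592.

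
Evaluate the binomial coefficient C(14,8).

3003

C(14,8) = C(14,6) by symmetry.
C(14,6) = (14·13·12·11·10·9) / 6! = 2162160 / 720 = 3003.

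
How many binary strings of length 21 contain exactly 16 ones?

20349

Choose the 16 positions: C(21,16) = 20349.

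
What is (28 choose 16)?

30421755

C(28,16) = C(28,12) by symmetry.
C(28,12) = (28·27·26·25·24·23·22·21·20·19·18·17) / 12! = 14572069319808000 / 479001600 = 30421755.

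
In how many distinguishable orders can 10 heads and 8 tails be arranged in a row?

43758

Choose positions for the heads: C(18,10) = 43758.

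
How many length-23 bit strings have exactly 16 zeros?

Choose the 16 positions: C(23,16) = 245157.

245157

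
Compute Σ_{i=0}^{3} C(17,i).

1 + 17 + 136 + 680 = 834.

834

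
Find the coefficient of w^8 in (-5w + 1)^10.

17578125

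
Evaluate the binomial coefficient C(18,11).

C(18,11) = C(18,7) by symmetry.
C(18,7) = (18·17·16·15·14·13·12) / 7! = 160392960 / 5040 = 31824.

31824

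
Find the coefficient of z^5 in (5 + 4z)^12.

63360000000

The general term is C(12,j)·(5)^j·(4z)^(12-j); the z^5 term has j = 7.
C(12,7) = 792.
Coefficient = C(12,7) · 5^7 · 4^5 = 792 · 78125 · 1024 = 63360000000.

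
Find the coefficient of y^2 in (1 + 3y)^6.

135

The general term is C(6,j)·(1)^j·(3y)^(6-j); the y^2 term has j = 4.
C(6,4) = 15.
Coefficient = C(6,4) · 3^2 = 15 · 9 = 135.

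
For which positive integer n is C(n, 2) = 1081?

47

n(n−1)/2 = 1081 ⇒ n(n−1) = 2162. Since 47·46 = 2162, n = 47.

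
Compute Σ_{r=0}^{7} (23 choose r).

390656

1 + 23 + 253 + 1771 + 8855 + 33649 + 100947 + 245157 = 390656.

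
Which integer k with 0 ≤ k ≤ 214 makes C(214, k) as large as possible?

107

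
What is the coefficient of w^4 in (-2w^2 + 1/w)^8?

General term: C(8,j)·(-2w^2)^j·(1/w)^(8-j), with w-exponent 2j − 1(8−j) = 3j − 8.
Set 3j − 8 = 4: j = 4.
C(8,4) = 70; (-2)^4 = 16; 1^4 = 1.
Coefficient = 70 · 16 · 1 = 1120.

1120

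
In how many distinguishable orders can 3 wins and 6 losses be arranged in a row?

84

Choose positions for the wins: C(9,3) = 84.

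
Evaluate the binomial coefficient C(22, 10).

646646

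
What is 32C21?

129024480

C(32,21) = C(32,11) by symmetry.
C(32,11) = (32·31·30·29·28·27·26·25·24·23·22) / 11! = 5150244363264000 / 39916800 = 129024480.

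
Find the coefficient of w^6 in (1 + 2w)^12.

59136

The general term is C(12,j)·(1)^j·(2w)^(12-j); the w^6 term has j = 6.
C(12,6) = 924.
Coefficient = C(12,6) · 2^6 = 924 · 64 = 59136.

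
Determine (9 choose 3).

84

C(9,3) = (9·8·7) / 3! = 504 / 6 = 84.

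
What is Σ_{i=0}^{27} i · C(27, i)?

Since i·C(27,i) = 27·C(26,i−1), the sum is 27·2^26 = 27·67108864 = 1811939328.

1811939328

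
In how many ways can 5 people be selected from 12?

This is C(12,5) = 792.

792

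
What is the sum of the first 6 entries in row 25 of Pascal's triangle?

1 + 25 + 300 + 2300 + 12650 + 53130 = 68406.

68406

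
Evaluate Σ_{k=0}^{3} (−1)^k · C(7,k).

-20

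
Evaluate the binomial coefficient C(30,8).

5852925

C(30,8) = (30·29·28·27·26·25·24·23) / 8! = 235989936000 / 40320 = 5852925.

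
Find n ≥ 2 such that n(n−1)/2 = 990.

45

n(n−1)/2 = 990 ⇒ n(n−1) = 1980. Since 45·44 = 1980, n = 45.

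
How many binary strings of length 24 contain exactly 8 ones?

Choose the 8 positions: C(24,8) = 735471.

735471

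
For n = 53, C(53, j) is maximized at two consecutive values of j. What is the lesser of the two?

26

For odd n = 53, C(53,j) peaks at j = (n−1)/2 and (n+1)/2; the lesser is 26.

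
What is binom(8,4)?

C(8,4) = (8·7·6·5) / 4! = 1680 / 24 = 70.

70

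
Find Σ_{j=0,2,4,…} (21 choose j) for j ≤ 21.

1048576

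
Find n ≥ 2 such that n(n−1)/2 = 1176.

49

n(n−1)/2 = 1176 ⇒ n(n−1) = 2352. Since 49·48 = 2352, n = 49.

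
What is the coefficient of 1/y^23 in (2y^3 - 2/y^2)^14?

-229376

General term: C(14,j)·(2y^3)^j·(-2/y^2)^(14-j), with y-exponent 3j − 2(14−j) = 5j − 28.
Set 5j − 28 = -23: j = 1.
C(14,1) = 14; 2^1 = 2; (-2)^13 = -8192.
Coefficient = 14 · 2 · (-8192) = -229376.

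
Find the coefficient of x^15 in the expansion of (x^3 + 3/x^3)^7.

General term: C(7,j)·(x^3)^j·(3/x^3)^(7-j), with x-exponent 3j − 3(7−j) = 6j − 21.
Set 6j − 21 = 15: j = 6.
C(7,6) = 7; 1^6 = 1; 3^1 = 3.
Coefficient = 7 · 1 · 3 = 21.

21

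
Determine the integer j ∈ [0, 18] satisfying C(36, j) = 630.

2

C(36,j) increases on 0 ≤ j ≤ 18. C(36,1) = 36 and C(36,2) = 630, so j = 2.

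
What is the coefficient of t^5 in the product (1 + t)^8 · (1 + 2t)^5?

5908

Coefficient of t^5 = Σ_{j} C(8,j)·1^j·C(5,5-j)·2^(5-j) for j from 0 to 5.
= 32 + 640 + 2240 + 2240 + 700 + 56 = 5908.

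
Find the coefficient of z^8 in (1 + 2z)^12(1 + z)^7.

Coefficient of z^8 = Σ_{j} C(12,j)·2^j·C(7,8-j)·1^(8-j) for j from 1 to 8.
= 24 + 1848 + 36960 + 277200 + 887040 + 1241856 + 709632 + 126720 = 3281280.

3281280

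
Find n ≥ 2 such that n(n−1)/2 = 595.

35

n(n−1)/2 = 595 ⇒ n(n−1) = 1190. Since 35·34 = 1190, n = 35.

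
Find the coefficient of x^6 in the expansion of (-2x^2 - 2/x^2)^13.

-10543104

General term: C(13,j)·(-2x^2)^j·(-2/x^2)^(13-j), with x-exponent 2j − 2(13−j) = 4j − 26.
Set 4j − 26 = 6: j = 8.
C(13,8) = 1287; (-2)^8 = 256; (-2)^5 = -32.
Coefficient = 1287 · 256 · (-32) = -10543104.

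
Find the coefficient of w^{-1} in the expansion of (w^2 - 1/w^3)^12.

General term: C(12,j)·(w^2)^j·(-1/w^3)^(12-j), with w-exponent 2j − 3(12−j) = 5j − 36.
Set 5j − 36 = -1: j = 7.
C(12,7) = 792; 1^7 = 1; (-1)^5 = -1.
Coefficient = 792 · 1 · (-1) = -792.

-792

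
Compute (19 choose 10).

92378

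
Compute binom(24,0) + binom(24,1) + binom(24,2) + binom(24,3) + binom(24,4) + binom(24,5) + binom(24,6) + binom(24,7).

1 + 24 + 276 + 2024 + 10626 + 42504 + 134596 + 346104 = 536155.

536155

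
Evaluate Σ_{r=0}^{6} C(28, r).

1 + 28 + 378 + 3276 + 20475 + 98280 + 376740 = 499178.

499178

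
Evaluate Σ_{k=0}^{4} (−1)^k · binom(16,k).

1365

The partial alternating sum Σ_{k=0}^{4} (−1)^k C(16,k) = (−1)^4 C(15,4) = 1365.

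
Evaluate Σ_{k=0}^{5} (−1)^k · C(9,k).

The partial alternating sum Σ_{k=0}^{5} (−1)^k C(9,k) = (−1)^5 C(8,5) = -56.

-56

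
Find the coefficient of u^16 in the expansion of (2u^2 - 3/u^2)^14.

General term: C(14,j)·(2u^2)^j·(-3/u^2)^(14-j), with u-exponent 2j − 2(14−j) = 4j − 28.
Set 4j − 28 = 16: j = 11.
C(14,11) = 364; 2^11 = 2048; (-3)^3 = -27.
Coefficient = 364 · 2048 · (-27) = -20127744.

-20127744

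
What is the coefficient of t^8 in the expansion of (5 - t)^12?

309375

The general term is C(12,j)·(5)^j·(-t)^(12-j); the t^8 term has j = 4.
C(12,4) = 495.
Coefficient = C(12,4) · 5^4 = 495 · 625 = 309375.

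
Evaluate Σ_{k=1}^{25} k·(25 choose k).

Differentiating (1+x)^25 and setting x=1: Σ k·C(25,k) = 25·2^24 = 419430400.

419430400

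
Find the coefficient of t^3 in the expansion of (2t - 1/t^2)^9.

General term: C(9,j)·(2t)^j·(-1/t^2)^(9-j), with t-exponent 1j − 2(9−j) = 3j − 18.
Set 3j − 18 = 3: j = 7.
C(9,7) = 36; 2^7 = 128; (-1)^2 = 1.
Coefficient = 36 · 128 · 1 = 4608.

4608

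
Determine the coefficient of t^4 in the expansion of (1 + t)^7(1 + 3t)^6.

8495

Coefficient of t^4 = Σ_{j} C(7,j)·1^j·C(6,4-j)·3^(4-j) for j from 0 to 4.
= 1215 + 3780 + 2835 + 630 + 35 = 8495.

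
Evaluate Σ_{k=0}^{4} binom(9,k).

1 + 9 + 36 + 84 + 126 = 256.

256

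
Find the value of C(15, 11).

1365

C(15,11) = C(15,4) by symmetry.
C(15,4) = (15·14·13·12) / 4! = 32760 / 24 = 1365.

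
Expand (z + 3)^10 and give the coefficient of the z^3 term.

262440

The general term is C(10,j)·(z)^j·(3)^(10-j); the z^3 term has j = 3.
C(10,3) = 120.
Coefficient = C(10,3) · 3^7 = 120 · 2187 = 262440.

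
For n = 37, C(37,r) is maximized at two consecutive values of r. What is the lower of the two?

For odd n = 37, C(37,r) peaks at r = (n−1)/2 and (n+1)/2; the lower is 18.

18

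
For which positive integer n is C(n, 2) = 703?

n(n−1)/2 = 703 ⇒ n(n−1) = 1406. Since 38·37 = 1406, n = 38.

38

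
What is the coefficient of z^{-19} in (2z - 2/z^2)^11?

General term: C(11,j)·(2z)^j·(-2/z^2)^(11-j), with z-exponent 1j − 2(11−j) = 3j − 22.
Set 3j − 22 = -19: j = 1.
C(11,1) = 11; 2^1 = 2; (-2)^10 = 1024.
Coefficient = 11 · 2 · 1024 = 22528.

22528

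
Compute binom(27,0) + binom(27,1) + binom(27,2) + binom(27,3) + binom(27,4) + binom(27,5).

101584

1 + 27 + 351 + 2925 + 17550 + 80730 = 101584.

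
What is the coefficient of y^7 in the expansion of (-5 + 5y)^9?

The general term is C(9,j)·(-5)^j·(5y)^(9-j); the y^7 term has j = 2.
C(9,2) = 36.
Coefficient = C(9,2) · (-5)^2 · 5^7 = 36 · 25 · 78125 = 70312500.

70312500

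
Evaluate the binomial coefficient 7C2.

21

C(7,2) = (7·6) / 2! = 42 / 2 = 21.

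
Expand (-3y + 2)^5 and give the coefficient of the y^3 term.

-1080

The general term is C(5,j)·(-3y)^j·(2)^(5-j); the y^3 term has j = 3.
C(5,3) = 10.
Coefficient = C(5,3) · (-3)^3 · 2^2 = 10 · (-27) · 4 = -1080.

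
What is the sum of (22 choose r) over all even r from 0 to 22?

Half of (1+1)^22 + (1−1)^22 gives the even-index sum: 2^21 = 2097152.

2097152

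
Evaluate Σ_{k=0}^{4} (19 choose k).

1 + 19 + 171 + 969 + 3876 = 5036.

5036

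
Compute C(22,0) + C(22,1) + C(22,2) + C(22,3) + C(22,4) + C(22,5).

1 + 22 + 231 + 1540 + 7315 + 26334 = 35443.

35443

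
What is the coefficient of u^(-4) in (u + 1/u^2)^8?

General term: C(8,j)·(u)^j·(1/u^2)^(8-j), with u-exponent 1j − 2(8−j) = 3j − 16.
Set 3j − 16 = -4: j = 4.
C(8,4) = 70; 1^4 = 1; 1^4 = 1.
Coefficient = 70 · 1 · 1 = 70.

70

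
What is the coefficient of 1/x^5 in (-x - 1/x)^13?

-715

General term: C(13,j)·(-x)^j·(-1/x)^(13-j), with x-exponent 1j − 1(13−j) = 2j − 13.
Set 2j − 13 = -5: j = 4.
C(13,4) = 715; (-1)^4 = 1; (-1)^9 = -1.
Coefficient = 715 · 1 · (-1) = -715.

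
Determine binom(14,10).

1001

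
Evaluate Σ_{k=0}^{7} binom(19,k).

1 + 19 + 171 + 969 + 3876 + 11628 + 27132 + 50388 = 94184.

94184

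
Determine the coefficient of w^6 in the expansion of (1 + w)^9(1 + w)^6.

Coefficient of w^6 = Σ_{j} C(9,j)·C(6,6-j) for j from 0 to 6.
= 1 + 54 + 540 + 1680 + 1890 + 756 + 84 = 5005.

5005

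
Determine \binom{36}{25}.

600805296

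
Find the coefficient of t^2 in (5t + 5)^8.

The general term is C(8,j)·(5t)^j·(5)^(8-j); the t^2 term has j = 2.
C(8,2) = 28.
Coefficient = C(8,2) · 5^2 · 5^6 = 28 · 25 · 15625 = 10937500.

10937500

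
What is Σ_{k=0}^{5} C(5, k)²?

Σ C(5,k)² is the coefficient of x^5 in (1+x)^5(1+x)^5 = (1+x)^10, i.e. C(10,5) = 252.

252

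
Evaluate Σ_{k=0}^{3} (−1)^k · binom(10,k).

-84

The partial alternating sum Σ_{k=0}^{3} (−1)^k C(10,k) = (−1)^3 C(9,3) = -84.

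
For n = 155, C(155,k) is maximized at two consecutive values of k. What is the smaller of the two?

77

For odd n = 155, C(155,k) peaks at k = (n−1)/2 and (n+1)/2; the smaller is 77.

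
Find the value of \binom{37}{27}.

348330136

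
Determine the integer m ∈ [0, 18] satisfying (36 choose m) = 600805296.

C(36,m) increases on 0 ≤ m ≤ 18. C(36,10) = 254186856 and C(36,11) = 600805296, so m = 11.

11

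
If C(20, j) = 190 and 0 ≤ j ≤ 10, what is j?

C(20,j) increases on 0 ≤ j ≤ 10. C(20,1) = 20 and C(20,2) = 190, so j = 2.

2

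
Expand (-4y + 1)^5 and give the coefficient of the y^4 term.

1280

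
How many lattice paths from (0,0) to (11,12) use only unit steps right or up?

1352078

Each path is a sequence of 23 steps with 11 rights: C(23,11) = 1352078.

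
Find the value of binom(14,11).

364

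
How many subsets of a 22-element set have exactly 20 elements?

231

Choose the 20 positions: C(22,20) = 231.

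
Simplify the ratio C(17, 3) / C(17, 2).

5

C(n,k+1)/C(n,k) = (n−k)/(k+1) = (17−2)/(2+1) = 15/3 = 5.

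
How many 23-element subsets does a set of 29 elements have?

475020

C(29,23) = C(29,6) by symmetry.
C(29,6) = (29·28·27·26·25·24) / 6! = 342014400 / 720 = 475020.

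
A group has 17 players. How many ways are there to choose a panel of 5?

6188

This is C(17,5) = 6188.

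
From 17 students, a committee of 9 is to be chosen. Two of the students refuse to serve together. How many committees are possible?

17875

All 9-subsets: C(17,9) = 24310. Those containing both fixed elements: C(15,7) = 6435.
24310 − 6435 = 17875.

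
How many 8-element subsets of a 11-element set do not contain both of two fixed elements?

81

All 8-subsets: C(11,8) = 165. Those containing both fixed elements: C(9,6) = 84.
165 − 84 = 81.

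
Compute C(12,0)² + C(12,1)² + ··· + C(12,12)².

2704156

By Vandermonde's identity, Σ C(12,k)² = C(24,12) = 2704156.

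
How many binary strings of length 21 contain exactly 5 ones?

Choose the 5 positions: C(21,5) = 20349.

20349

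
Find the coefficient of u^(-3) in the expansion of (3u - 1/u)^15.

General term: C(15,j)·(3u)^j·(-1/u)^(15-j), with u-exponent 1j − 1(15−j) = 2j − 15.
Set 2j − 15 = -3: j = 6.
C(15,6) = 5005; 3^6 = 729; (-1)^9 = -1.
Coefficient = 5005 · 729 · (-1) = -3648645.

-3648645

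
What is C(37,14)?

6107086800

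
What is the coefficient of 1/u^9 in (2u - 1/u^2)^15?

823680

General term: C(15,j)·(2u)^j·(-1/u^2)^(15-j), with u-exponent 1j − 2(15−j) = 3j − 30.
Set 3j − 30 = -9: j = 7.
C(15,7) = 6435; 2^7 = 128; (-1)^8 = 1.
Coefficient = 6435 · 128 · 1 = 823680.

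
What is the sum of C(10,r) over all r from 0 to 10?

The entries of row 10 sum to 2^10 = 1024.

1024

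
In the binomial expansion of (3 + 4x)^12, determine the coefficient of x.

The general term is C(12,j)·(3)^j·(4x)^(12-j); the x^1 term has j = 11.
C(12,11) = 12.
Coefficient = C(12,11) · 3^11 · 4^1 = 12 · 177147 · 4 = 8503056.

8503056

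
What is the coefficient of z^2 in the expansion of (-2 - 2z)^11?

-112640

The general term is C(11,j)·(-2)^j·(-2z)^(11-j); the z^2 term has j = 9.
C(11,9) = 55.
Coefficient = C(11,9) · (-2)^9 · (-2)^2 = 55 · (-512) · 4 = -112640.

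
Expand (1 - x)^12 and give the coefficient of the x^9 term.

-220

The general term is C(12,j)·(1)^j·(-x)^(12-j); the x^9 term has j = 3.
C(12,3) = 220.
Coefficient = C(12,3) · (-1)^9 = 220 · (-1) = -220.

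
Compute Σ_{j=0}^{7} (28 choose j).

1 + 28 + 378 + 3276 + 20475 + 98280 + 376740 + 1184040 = 1683218.

1683218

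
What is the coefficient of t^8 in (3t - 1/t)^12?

General term: C(12,j)·(3t)^j·(-1/t)^(12-j), with t-exponent 1j − 1(12−j) = 2j − 12.
Set 2j − 12 = 8: j = 10.
C(12,10) = 66; 3^10 = 59049; (-1)^2 = 1.
Coefficient = 66 · 59049 · 1 = 3897234.

3897234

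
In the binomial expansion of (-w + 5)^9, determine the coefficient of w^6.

10500

The general term is C(9,j)·(-w)^j·(5)^(9-j); the w^6 term has j = 6.
C(9,6) = 84.
Coefficient = C(9,6) · 5^3 = 84 · 125 = 10500.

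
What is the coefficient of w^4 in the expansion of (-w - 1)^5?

-5

The general term is C(5,j)·(-w)^j·(-1)^(5-j); the w^4 term has j = 4.
C(5,4) = 5.
Coefficient = C(5,4) · (-1)^1 = 5 · (-1) = -5.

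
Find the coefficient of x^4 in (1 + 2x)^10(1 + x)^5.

10165

Coefficient of x^4 = Σ_{j} C(10,j)·2^j·C(5,4-j)·1^(4-j) for j from 0 to 4.
= 5 + 200 + 1800 + 4800 + 3360 = 10165.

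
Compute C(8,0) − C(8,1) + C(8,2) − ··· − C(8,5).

The partial alternating sum Σ_{k=0}^{5} (−1)^k C(8,k) = (−1)^5 C(7,5) = -21.

-21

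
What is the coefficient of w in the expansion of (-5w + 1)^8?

The general term is C(8,j)·(-5w)^j·(1)^(8-j); the w^1 term has j = 1.
C(8,1) = 8.
Coefficient = C(8,1) · (-5)^1 = 8 · (-5) = -40.

-40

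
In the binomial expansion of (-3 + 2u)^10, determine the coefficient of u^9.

The general term is C(10,j)·(-3)^j·(2u)^(10-j); the u^9 term has j = 1.
C(10,1) = 10.
Coefficient = C(10,1) · (-3)^1 · 2^9 = 10 · (-3) · 512 = -15360.

-15360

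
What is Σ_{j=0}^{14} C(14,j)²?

Σ C(14,j)² is the coefficient of x^14 in (1+x)^14(1+x)^14 = (1+x)^28, i.e. C(28,14) = 40116600.

40116600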